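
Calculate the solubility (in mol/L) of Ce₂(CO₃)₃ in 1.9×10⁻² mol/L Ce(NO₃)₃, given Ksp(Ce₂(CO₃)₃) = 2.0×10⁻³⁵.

1.3×10⁻¹¹ M

Ce₂(CO₃)₃(s) ⇌ 2 Ce³⁺(aq) + 3 CO₃²⁻(aq)
The solution already contains Ce³⁺ at 1.9×10⁻² mol/L. Let s be the molar solubility of Ce₂(CO₃)₃.
[Ce³⁺] ≈ 1.9×10⁻² mol/L (common ion dominates); [CO₃²⁻] = 3s.
Ksp = [Ce³⁺]^2[CO₃²⁻]^3 = (1.9×10⁻²)^2(3s)^3
(3s)^3 = 2.0×10⁻³⁵ / (1.9×10⁻²)^2 = 5.5×10⁻³²
s = 1.3×10⁻¹¹ mol/L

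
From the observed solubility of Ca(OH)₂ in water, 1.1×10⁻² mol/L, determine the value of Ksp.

Ksp = 5.3×10⁻⁶

Ca(OH)₂(s) ⇌ Ca²⁺(aq) + 2 OH⁻(aq)
With molar solubility s: [Ca²⁺] = s, [OH⁻] = 2s.
Ksp = [Ca²⁺][OH⁻]^2 = s · (2s)^2 = 4s^3
Ksp = 4 × (1.1×10⁻²)^3 = 5.3×10⁻⁶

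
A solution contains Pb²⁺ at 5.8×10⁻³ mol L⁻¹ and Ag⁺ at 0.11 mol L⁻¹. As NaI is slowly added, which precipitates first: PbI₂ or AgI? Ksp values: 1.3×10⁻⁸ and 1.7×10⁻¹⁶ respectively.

Precipitation of each salt begins when its ion product equals Ksp.
For PbI₂: [I⁻] = (Ksp/[Pb²⁺])^(1/2) = 1.5×10⁻³ mol L⁻¹
For AgI: [I⁻] = (Ksp/[Ag⁺]) = 1.5×10⁻¹⁵ mol L⁻¹
AgI requires the lower [I⁻], so it precipitates first.

AgI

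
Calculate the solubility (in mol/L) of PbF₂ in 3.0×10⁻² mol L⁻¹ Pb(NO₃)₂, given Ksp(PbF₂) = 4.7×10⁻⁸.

PbF₂(s) ⇌ Pb²⁺(aq) + 2 F⁻(aq)
The solution already contains Pb²⁺ at 3.0×10⁻² mol L⁻¹. Let s be the molar solubility of PbF₂.
[Pb²⁺] ≈ 3.0×10⁻² mol L⁻¹ (common ion dominates); [F⁻] = 2s.
Ksp = [Pb²⁺][F⁻]^2 = (3.0×10⁻²)(2s)^2
(2s)^2 = 4.7×10⁻⁸ / (3.0×10⁻²) = 1.6×10⁻⁶
s = 6.3×10⁻⁴ mol L⁻¹

6.3×10⁻⁴ M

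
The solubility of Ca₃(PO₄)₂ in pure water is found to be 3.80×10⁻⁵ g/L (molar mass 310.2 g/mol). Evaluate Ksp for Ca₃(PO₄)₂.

Ksp = 2.98×10⁻³³

Molar solubility s = (3.80×10⁻⁵ g/L) / (310.2 g/mol) = 1.2250×10⁻⁷ mol/L
Ca₃(PO₄)₂(s) ⇌ 3 Ca²⁺(aq) + 2 PO₄³⁻(aq)
For each mole of Ca₃(PO₄)₂ that dissolves per liter, [Ca²⁺] = 3s and [PO₄³⁻] = 2s; let s denote this solubility.
Ksp = [Ca²⁺]^3[PO₄³⁻]^2 = (3s)^3 · (2s)^2 = 108s^5
Ksp = 108 × (1.2250×10⁻⁷)^5 = 2.98×10⁻³³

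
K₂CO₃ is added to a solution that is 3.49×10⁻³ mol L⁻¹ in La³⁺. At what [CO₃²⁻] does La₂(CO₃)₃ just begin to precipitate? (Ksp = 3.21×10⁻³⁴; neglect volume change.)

2.98×10⁻¹⁰ M

Precipitation of each salt begins when its ion product equals Ksp.
La₂(CO₃)₃(s) ⇌ 2 La³⁺(aq) + 3 CO₃²⁻(aq)
Ksp = [La³⁺]^2[CO₃²⁻]^3 = [CO₃²⁻]^3(3.49×10⁻³)^2
[CO₃²⁻]^3 = 3.21×10⁻³⁴ / (3.49×10⁻³)^2 = 2.64×10⁻²⁹
[CO₃²⁻] = 2.98×10⁻¹⁰ mol L⁻¹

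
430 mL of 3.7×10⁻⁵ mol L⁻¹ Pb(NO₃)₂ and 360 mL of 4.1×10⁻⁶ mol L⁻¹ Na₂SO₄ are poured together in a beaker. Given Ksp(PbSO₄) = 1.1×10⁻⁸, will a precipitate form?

No

The combined volume is 790 mL.
[Pb²⁺] = (3.7×10⁻⁵)(430)/790 = 2.0×10⁻⁵ mol L⁻¹
[SO₄²⁻] = (4.1×10⁻⁶)(360)/790 = 1.9×10⁻⁶ mol L⁻¹
Q = [Pb²⁺][SO₄²⁻] = 3.8×10⁻¹¹
Q < Ksp (3.8×10⁻¹¹ vs 1.1×10⁻⁸); the solution remains unsaturated and no precipitate forms.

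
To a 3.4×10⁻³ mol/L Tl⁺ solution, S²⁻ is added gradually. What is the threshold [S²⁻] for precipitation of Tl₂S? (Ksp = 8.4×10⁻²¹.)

7.3×10⁻¹⁶ M

Each salt precipitates once Q = Ksp for that salt.
Tl₂S(s) ⇌ 2 Tl⁺(aq) + S²⁻(aq)
Ksp = [Tl⁺]^2[S²⁻] = [S²⁻](3.4×10⁻³)^2
[S²⁻] = 8.4×10⁻²¹ / (3.4×10⁻³)^2 = 7.3×10⁻¹⁶
[S²⁻] = 7.3×10⁻¹⁶ mol/L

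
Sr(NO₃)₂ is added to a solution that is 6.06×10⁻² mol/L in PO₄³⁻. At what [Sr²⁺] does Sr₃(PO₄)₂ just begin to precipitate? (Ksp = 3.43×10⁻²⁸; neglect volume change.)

4.54×10⁻⁹ M

A salt starts to precipitate once the ion product Q reaches its Ksp.
Sr₃(PO₄)₂(s) ⇌ 3 Sr²⁺(aq) + 2 PO₄³⁻(aq)
Ksp = [Sr²⁺]^3[PO₄³⁻]^2 = [Sr²⁺]^3(6.06×10⁻²)^2
[Sr²⁺]^3 = 3.43×10⁻²⁸ / (6.06×10⁻²)^2 = 9.34×10⁻²⁶
[Sr²⁺] = 4.54×10⁻⁹ mol/L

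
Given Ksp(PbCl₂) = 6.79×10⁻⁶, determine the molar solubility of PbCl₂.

1.19×10⁻² M

PbCl₂(s) ⇌ Pb²⁺(aq) + 2 Cl⁻(aq)
Call the molar solubility s, so that [Pb²⁺] = s and [Cl⁻] = 2s.
Ksp = [Pb²⁺][Cl⁻]^2 = s · (2s)^2 = 4s^3
4s^3 = 6.79×10⁻⁶  ⇒  s^3 = 1.70×10⁻⁶
s = 1.19×10⁻² M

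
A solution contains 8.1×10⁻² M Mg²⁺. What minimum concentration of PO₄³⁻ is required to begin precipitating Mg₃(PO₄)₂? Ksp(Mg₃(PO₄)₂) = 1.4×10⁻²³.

1.6×10⁻¹⁰ M

A salt starts to precipitate once the ion product Q reaches its Ksp.
Mg₃(PO₄)₂(s) ⇌ 3 Mg²⁺(aq) + 2 PO₄³⁻(aq)
Ksp = [Mg²⁺]^3[PO₄³⁻]^2 = [PO₄³⁻]^2(8.1×10⁻²)^3
[PO₄³⁻]^2 = 1.4×10⁻²³ / (8.1×10⁻²)^3 = 2.6×10⁻²⁰
[PO₄³⁻] = 1.6×10⁻¹⁰ M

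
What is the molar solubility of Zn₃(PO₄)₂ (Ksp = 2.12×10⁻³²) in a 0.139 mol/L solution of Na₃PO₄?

3.44×10⁻¹¹ M

Zn₃(PO₄)₂(s) ⇌ 3 Zn²⁺(aq) + 2 PO₄³⁻(aq)
PO₄³⁻ is already present at 0.139 mol/L. If s mol/L of Zn₃(PO₄)₂ dissolves, [Zn²⁺] = 3s while [PO₄³⁻] ≈ 0.139 mol/L.
Ksp = [Zn²⁺]^3[PO₄³⁻]^2 = (3s)^3(0.139)^2
(3s)^3 = 2.12×10⁻³² / (0.139)^2 = 1.10×10⁻³⁰
s = 3.44×10⁻¹¹ mol/L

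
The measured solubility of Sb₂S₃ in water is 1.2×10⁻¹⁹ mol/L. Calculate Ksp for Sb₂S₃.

Sb₂S₃(s) ⇌ 2 Sb³⁺(aq) + 3 S²⁻(aq)
With molar solubility s: [Sb³⁺] = 2s, [S²⁻] = 3s.
Ksp = [Sb³⁺]^2[S²⁻]^3 = (2s)^2 · (3s)^3 = 108s^5
Ksp = 108 × (1.2×10⁻¹⁹)^5 = 2.7×10⁻⁹³

Ksp = 2.7×10⁻⁹³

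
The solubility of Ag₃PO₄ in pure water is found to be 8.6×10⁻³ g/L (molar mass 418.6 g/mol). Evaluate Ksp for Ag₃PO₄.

Ksp = 4.8×10⁻¹⁸

s = (8.6×10⁻³ g L⁻¹)/(418.6 g mol⁻¹) = 2.054×10⁻⁵ M
Ag₃PO₄(s) ⇌ 3 Ag⁺(aq) + PO₄³⁻(aq)
For each mole of Ag₃PO₄ that dissolves per liter, [Ag⁺] = 3s and [PO₄³⁻] = s; let s denote this solubility.
Ksp = [Ag⁺]^3[PO₄³⁻] = (3s)^3 · s = 27s^4
Ksp = 27 × (2.054×10⁻⁵)^4 = 4.8×10⁻¹⁸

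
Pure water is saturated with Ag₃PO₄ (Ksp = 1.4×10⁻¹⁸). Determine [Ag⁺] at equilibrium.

Ag₃PO₄(s) ⇌ 3 Ag⁺(aq) + PO₄³⁻(aq)
Call the molar solubility s, so that [Ag⁺] = 3s and [PO₄³⁻] = s.
Ksp = [Ag⁺]^3[PO₄³⁻] = (3s)^3 · s = 27s^4 = 1.4×10⁻¹⁸
s = 1.5×10⁻⁵ mol/L
[Ag⁺] = 3s = 4.5×10⁻⁵ mol/L

4.5×10⁻⁵ M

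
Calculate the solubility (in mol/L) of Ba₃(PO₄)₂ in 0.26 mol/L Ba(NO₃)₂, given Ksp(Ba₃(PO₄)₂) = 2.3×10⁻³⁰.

Ba₃(PO₄)₂(s) ⇌ 3 Ba²⁺(aq) + 2 PO₄³⁻(aq)
The solution already contains Ba²⁺ at 0.26 mol/L. Let s be the molar solubility of Ba₃(PO₄)₂.
[Ba²⁺] ≈ 0.26 mol/L (common ion dominates); [PO₄³⁻] = 2s.
Ksp = [Ba²⁺]^3[PO₄³⁻]^2 = (0.26)^3(2s)^2
(2s)^2 = 2.3×10⁻³⁰ / (0.26)^3 = 1.3×10⁻²⁸
s = 5.7×10⁻¹⁵ mol/L

5.7×10⁻¹⁵ M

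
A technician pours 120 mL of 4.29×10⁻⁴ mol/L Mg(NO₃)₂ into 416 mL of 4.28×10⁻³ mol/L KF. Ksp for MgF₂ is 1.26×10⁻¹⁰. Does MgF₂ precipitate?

Yes

After mixing, V = 120 mL + 416 mL = 536 mL.
[Mg²⁺] = (4.29×10⁻⁴)(120)/536 = 9.60×10⁻⁵ mol/L
[F⁻] = (4.28×10⁻³)(416)/536 = 3.32×10⁻³ mol/L
Q = [Mg²⁺][F⁻]^2 = 1.06×10⁻⁹
Since Q (1.06×10⁻⁹) exceeds Ksp (1.26×10⁻¹⁰), MgF₂ will precipitate.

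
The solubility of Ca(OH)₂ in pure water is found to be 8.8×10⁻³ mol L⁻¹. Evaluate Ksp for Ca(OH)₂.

Ca(OH)₂(s) ⇌ Ca²⁺(aq) + 2 OH⁻(aq)
Let s be the molar solubility. Then [Ca²⁺] = s and [OH⁻] = 2s.
Ksp = [Ca²⁺][OH⁻]^2 = s · (2s)^2 = 4s^3
Ksp = 4 × (8.8×10⁻³)^3 = 2.7×10⁻⁶

Ksp = 2.7×10⁻⁶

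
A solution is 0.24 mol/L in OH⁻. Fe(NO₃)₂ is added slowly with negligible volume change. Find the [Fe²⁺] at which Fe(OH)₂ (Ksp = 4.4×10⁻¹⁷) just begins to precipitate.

7.6×10⁻¹⁶ M

Precipitation begins when Q = Ksp.
Fe(OH)₂(s) ⇌ Fe²⁺(aq) + 2 OH⁻(aq)
Ksp = [Fe²⁺][OH⁻]^2 = [Fe²⁺](0.24)^2
[Fe²⁺] = 4.4×10⁻¹⁷ / (0.24)^2 = 7.6×10⁻¹⁶
[Fe²⁺] = 7.6×10⁻¹⁶ mol/L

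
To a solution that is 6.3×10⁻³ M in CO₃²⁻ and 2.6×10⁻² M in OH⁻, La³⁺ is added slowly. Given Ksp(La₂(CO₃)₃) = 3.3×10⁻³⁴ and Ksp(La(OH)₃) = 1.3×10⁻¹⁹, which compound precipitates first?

A salt starts to precipitate once the ion product Q reaches its Ksp.
For La₂(CO₃)₃: [La³⁺] = (Ksp/[CO₃²⁻]^3)^(1/2) = 3.6×10⁻¹⁴ M
For La(OH)₃: [La³⁺] = (Ksp/[OH⁻]^3) = 7.4×10⁻¹⁵ M
The smaller threshold [La³⁺] is reached first, so La(OH)₃ precipitates first.

La(OH)₃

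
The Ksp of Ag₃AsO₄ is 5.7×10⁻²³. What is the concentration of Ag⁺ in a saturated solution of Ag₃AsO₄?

3.6×10⁻⁶ M

Ag₃AsO₄(s) ⇌ 3 Ag⁺(aq) + AsO₄³⁻(aq)
Call the molar solubility s, so that [Ag⁺] = 3s and [AsO₄³⁻] = s.
Ksp = [Ag⁺]^3[AsO₄³⁻] = (3s)^3 · s = 27s^4 = 5.7×10⁻²³
s = 1.2×10⁻⁶ M
[Ag⁺] = 3s = 3.6×10⁻⁶ M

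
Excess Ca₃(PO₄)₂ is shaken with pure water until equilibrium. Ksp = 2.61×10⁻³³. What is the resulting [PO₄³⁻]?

2.39×10⁻⁷ M

Ca₃(PO₄)₂(s) ⇌ 3 Ca²⁺(aq) + 2 PO₄³⁻(aq)
Let s be the molar solubility. Then [Ca²⁺] = 3s and [PO₄³⁻] = 2s.
Ksp = [Ca²⁺]^3[PO₄³⁻]^2 = (3s)^3 · (2s)^2 = 108s^5 = 2.61×10⁻³³
s = 1.19×10⁻⁷ M
[PO₄³⁻] = 2s = 2.39×10⁻⁷ M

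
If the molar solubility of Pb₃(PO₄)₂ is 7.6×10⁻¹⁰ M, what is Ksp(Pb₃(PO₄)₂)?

Ksp = 2.7×10⁻⁴⁴

Pb₃(PO₄)₂(s) ⇌ 3 Pb²⁺(aq) + 2 PO₄³⁻(aq)
Let s be the molar solubility. Then [Pb²⁺] = 3s and [PO₄³⁻] = 2s.
Ksp = [Pb²⁺]^3[PO₄³⁻]^2 = (3s)^3 · (2s)^2 = 108s^5
Ksp = 108 × (7.6×10⁻¹⁰)^5 = 2.7×10⁻⁴⁴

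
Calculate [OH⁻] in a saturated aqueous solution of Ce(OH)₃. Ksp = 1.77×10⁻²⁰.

1.52×10⁻⁵ M

Ce(OH)₃(s) ⇌ Ce³⁺(aq) + 3 OH⁻(aq)
Let s be the molar solubility. Then [Ce³⁺] = s and [OH⁻] = 3s.
Ksp = [Ce³⁺][OH⁻]^3 = s · (3s)^3 = 27s^4 = 1.77×10⁻²⁰
s = 5.06×10⁻⁶ M
[OH⁻] = 3s = 1.52×10⁻⁵ M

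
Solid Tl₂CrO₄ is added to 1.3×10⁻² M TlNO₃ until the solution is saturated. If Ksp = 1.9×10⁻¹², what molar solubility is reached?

Tl₂CrO₄(s) ⇌ 2 Tl⁺(aq) + CrO₄²⁻(aq)
The solution already contains Tl⁺ at 1.3×10⁻² M. Let s be the molar solubility of Tl₂CrO₄.
[Tl⁺] ≈ 1.3×10⁻² M (common ion dominates); [CrO₄²⁻] = s.
Ksp = [Tl⁺]^2[CrO₄²⁻] = (1.3×10⁻²)^2s
s = 1.9×10⁻¹² / (1.3×10⁻²)^2 = 1.1×10⁻⁸
s = 1.1×10⁻⁸ M

1.1×10⁻⁸ M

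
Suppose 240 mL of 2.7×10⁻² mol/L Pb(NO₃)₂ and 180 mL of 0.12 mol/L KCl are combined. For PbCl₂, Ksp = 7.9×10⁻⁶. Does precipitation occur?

After mixing, V = 240 mL + 180 mL = 420 mL.
[Pb²⁺] = (2.7×10⁻²)(240)/420 = 1.5×10⁻² mol/L
[Cl⁻] = (0.12)(180)/420 = 5.1×10⁻² mol/L
Q = [Pb²⁺][Cl⁻]^2 = 4.1×10⁻⁵
Since Q (4.1×10⁻⁵) exceeds Ksp (7.9×10⁻⁶), PbCl₂ will precipitate.

Yes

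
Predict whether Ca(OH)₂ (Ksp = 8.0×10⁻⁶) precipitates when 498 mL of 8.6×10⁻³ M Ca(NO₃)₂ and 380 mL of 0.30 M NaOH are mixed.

After mixing, V = 498 mL + 380 mL = 878 mL.
[Ca²⁺] = (8.6×10⁻³)(498)/878 = 4.9×10⁻³ M
[OH⁻] = (0.30)(380)/878 = 0.13 M
Q = [Ca²⁺][OH⁻]^2 = 8.2×10⁻⁵
Because Q > Ksp (8.2×10⁻⁵ vs 8.0×10⁻⁶), a precipitate of Ca(OH)₂ forms.

Yes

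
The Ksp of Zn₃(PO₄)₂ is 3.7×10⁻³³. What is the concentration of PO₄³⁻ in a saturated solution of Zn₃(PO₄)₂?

Zn₃(PO₄)₂(s) ⇌ 3 Zn²⁺(aq) + 2 PO₄³⁻(aq)
Let s be the molar solubility. Then [Zn²⁺] = 3s and [PO₄³⁻] = 2s.
Ksp = [Zn²⁺]^3[PO₄³⁻]^2 = (3s)^3 · (2s)^2 = 108s^5 = 3.7×10⁻³³
s = 1.3×10⁻⁷ mol/L
[PO₄³⁻] = 2s = 2.6×10⁻⁷ mol/L

2.6×10⁻⁷ M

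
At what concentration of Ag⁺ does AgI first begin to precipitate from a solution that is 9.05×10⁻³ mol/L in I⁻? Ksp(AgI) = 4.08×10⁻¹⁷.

4.51×10⁻¹⁵ M

Each salt precipitates once Q = Ksp for that salt.
AgI(s) ⇌ Ag⁺(aq) + I⁻(aq)
Ksp = [Ag⁺][I⁻] = [Ag⁺](9.05×10⁻³)
[Ag⁺] = 4.08×10⁻¹⁷ / (9.05×10⁻³) = 4.51×10⁻¹⁵
[Ag⁺] = 4.51×10⁻¹⁵ mol/L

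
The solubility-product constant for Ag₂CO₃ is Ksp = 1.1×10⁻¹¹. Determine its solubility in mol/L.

Ag₂CO₃(s) ⇌ 2 Ag⁺(aq) + CO₃²⁻(aq)
Let s be the molar solubility. Then [Ag⁺] = 2s and [CO₃²⁻] = s.
Ksp = [Ag⁺]^2[CO₃²⁻] = (2s)^2 · s = 4s^3
4s^3 = 1.1×10⁻¹¹  ⇒  s^3 = 2.8×10⁻¹²
s = (2.8×10⁻¹²)^(1/3) = 1.4×10⁻⁴ mol L⁻¹

1.4×10⁻⁴ M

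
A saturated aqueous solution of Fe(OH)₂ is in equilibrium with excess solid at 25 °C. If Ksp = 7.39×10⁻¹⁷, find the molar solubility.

2.64×10⁻⁶ M

Fe(OH)₂(s) ⇌ Fe²⁺(aq) + 2 OH⁻(aq)
If s mol/L of Fe(OH)₂ dissolves, [Fe²⁺] = s and [OH⁻] = 2s.
Ksp = [Fe²⁺][OH⁻]^2 = s · (2s)^2 = 4s^3
4s^3 = 7.39×10⁻¹⁷  ⇒  s^3 = 1.85×10⁻¹⁷
s = 2.64×10⁻⁶ mol/L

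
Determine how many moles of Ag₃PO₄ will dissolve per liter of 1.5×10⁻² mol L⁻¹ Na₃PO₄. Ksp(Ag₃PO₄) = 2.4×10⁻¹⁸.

Ag₃PO₄(s) ⇌ 3 Ag⁺(aq) + PO₄³⁻(aq)
PO₄³⁻ is already present at 1.5×10⁻² mol L⁻¹. If s mol/L of Ag₃PO₄ dissolves, [Ag⁺] = 3s while [PO₄³⁻] ≈ 1.5×10⁻² mol L⁻¹.
Ksp = [Ag⁺]^3[PO₄³⁻] = (3s)^3(1.5×10⁻²)
(3s)^3 = 2.4×10⁻¹⁸ / (1.5×10⁻²) = 1.6×10⁻¹⁶
s = 1.8×10⁻⁶ mol L⁻¹

1.8×10⁻⁶ M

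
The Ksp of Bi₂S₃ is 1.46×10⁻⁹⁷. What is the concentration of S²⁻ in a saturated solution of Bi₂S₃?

Bi₂S₃(s) ⇌ 2 Bi³⁺(aq) + 3 S²⁻(aq)
Let s be the molar solubility. Then [Bi³⁺] = 2s and [S²⁻] = 3s.
Ksp = [Bi³⁺]^2[S²⁻]^3 = (2s)^2 · (3s)^3 = 108s^5 = 1.46×10⁻⁹⁷
s = 1.68×10⁻²⁰ M
[S²⁻] = 3s = 5.05×10⁻²⁰ M

5.05×10⁻²⁰ M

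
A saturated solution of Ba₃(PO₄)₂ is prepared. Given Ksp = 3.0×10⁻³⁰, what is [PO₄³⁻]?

Ba₃(PO₄)₂(s) ⇌ 3 Ba²⁺(aq) + 2 PO₄³⁻(aq)
With molar solubility s: [Ba²⁺] = 3s, [PO₄³⁻] = 2s.
Ksp = [Ba²⁺]^3[PO₄³⁻]^2 = (3s)^3 · (2s)^2 = 108s^5 = 3.0×10⁻³⁰
s = 4.9×10⁻⁷ M
[PO₄³⁻] = 2s = 9.8×10⁻⁷ M

9.8×10⁻⁷ M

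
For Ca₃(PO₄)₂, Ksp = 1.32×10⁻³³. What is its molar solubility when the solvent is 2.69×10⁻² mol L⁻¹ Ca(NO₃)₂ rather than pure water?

Ca₃(PO₄)₂(s) ⇌ 3 Ca²⁺(aq) + 2 PO₄³⁻(aq)
With Ca²⁺ already at 2.69×10⁻² mol L⁻¹ and s small, take [Ca²⁺] ≈ 2.69×10⁻² mol L⁻¹ and [PO₄³⁻] = 2s.
Ksp = [Ca²⁺]^3[PO₄³⁻]^2 = (2.69×10⁻²)^3(2s)^2
(2s)^2 = 1.32×10⁻³³ / (2.69×10⁻²)^3 = 6.78×10⁻²⁹
s = 4.12×10⁻¹⁵ mol L⁻¹

4.12×10⁻¹⁵ M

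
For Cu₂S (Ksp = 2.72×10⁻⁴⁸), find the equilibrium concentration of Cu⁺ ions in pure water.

1.76×10⁻¹⁶ M

Cu₂S(s) ⇌ 2 Cu⁺(aq) + S²⁻(aq)
For each mole of Cu₂S that dissolves per liter, [Cu⁺] = 2s and [S²⁻] = s; let s denote this solubility.
Ksp = [Cu⁺]^2[S²⁻] = (2s)^2 · s = 4s^3 = 2.72×10⁻⁴⁸
s = 8.79×10⁻¹⁷ M
[Cu⁺] = 2s = 1.76×10⁻¹⁶ M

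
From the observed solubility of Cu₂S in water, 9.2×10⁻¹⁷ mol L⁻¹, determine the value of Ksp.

Cu₂S(s) ⇌ 2 Cu⁺(aq) + S²⁻(aq)
For each mole of Cu₂S that dissolves per liter, [Cu⁺] = 2s and [S²⁻] = s; let s denote this solubility.
Ksp = [Cu⁺]^2[S²⁻] = (2s)^2 · s = 4s^3
Ksp = 4 × (9.2×10⁻¹⁷)^3 = 3.1×10⁻⁴⁸

Ksp = 3.1×10⁻⁴⁸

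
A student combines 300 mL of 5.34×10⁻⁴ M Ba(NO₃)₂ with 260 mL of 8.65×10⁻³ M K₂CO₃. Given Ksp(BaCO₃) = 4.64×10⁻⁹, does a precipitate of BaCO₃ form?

Yes

The combined volume is 560 mL.
[Ba²⁺] = (5.34×10⁻⁴)(300)/560 = 2.86×10⁻⁴ M
[CO₃²⁻] = (8.65×10⁻³)(260)/560 = 4.02×10⁻³ M
Q = [Ba²⁺][CO₃²⁻] = 1.15×10⁻⁶
Since Q (1.15×10⁻⁶) exceeds Ksp (4.64×10⁻⁹), BaCO₃ will precipitate.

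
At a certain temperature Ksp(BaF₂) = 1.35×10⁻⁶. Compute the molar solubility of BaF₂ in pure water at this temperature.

BaF₂(s) ⇌ Ba²⁺(aq) + 2 F⁻(aq)
Let s be the molar solubility. Then [Ba²⁺] = s and [F⁻] = 2s.
Ksp = [Ba²⁺][F⁻]^2 = s · (2s)^2 = 4s^3
4s^3 = 1.35×10⁻⁶  ⇒  s^3 = 3.38×10⁻⁷
s = 6.96×10⁻³ mol/L

6.96×10⁻³ M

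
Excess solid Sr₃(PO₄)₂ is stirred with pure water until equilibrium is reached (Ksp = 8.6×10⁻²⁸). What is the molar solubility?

1.5×10⁻⁶ M

Sr₃(PO₄)₂(s) ⇌ 3 Sr²⁺(aq) + 2 PO₄³⁻(aq)
If s mol/L of Sr₃(PO₄)₂ dissolves, [Sr²⁺] = 3s and [PO₄³⁻] = 2s.
Ksp = [Sr²⁺]^3[PO₄³⁻]^2 = (3s)^3 · (2s)^2 = 108s^5
108s^5 = 8.6×10⁻²⁸  ⇒  s^5 = 8.0×10⁻³⁰
s = (8.0×10⁻³⁰)^(1/5) = 1.5×10⁻⁶ mol L⁻¹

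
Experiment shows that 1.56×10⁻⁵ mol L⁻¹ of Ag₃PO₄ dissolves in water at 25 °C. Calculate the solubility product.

Ksp = 1.60×10⁻¹⁸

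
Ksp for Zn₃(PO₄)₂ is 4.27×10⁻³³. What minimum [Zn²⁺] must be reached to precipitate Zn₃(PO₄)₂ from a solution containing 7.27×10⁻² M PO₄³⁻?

9.31×10⁻¹¹ M

The threshold for precipitation is Q = Ksp.
Zn₃(PO₄)₂(s) ⇌ 3 Zn²⁺(aq) + 2 PO₄³⁻(aq)
Ksp = [Zn²⁺]^3[PO₄³⁻]^2 = [Zn²⁺]^3(7.27×10⁻²)^2
[Zn²⁺]^3 = 4.27×10⁻³³ / (7.27×10⁻²)^2 = 8.08×10⁻³¹
[Zn²⁺] = 9.31×10⁻¹¹ M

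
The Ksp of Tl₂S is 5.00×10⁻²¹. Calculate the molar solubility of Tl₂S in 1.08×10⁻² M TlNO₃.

4.29×10⁻¹⁷ M

Tl₂S(s) ⇌ 2 Tl⁺(aq) + S²⁻(aq)
Let s be the solubility of Tl₂S here. The common ion gives [Tl⁺] ≈ 1.08×10⁻² M, and [S²⁻] = s.
Ksp = [Tl⁺]^2[S²⁻] = (1.08×10⁻²)^2s
s = 5.00×10⁻²¹ / (1.08×10⁻²)^2 = 4.29×10⁻¹⁷
s = 4.29×10⁻¹⁷ M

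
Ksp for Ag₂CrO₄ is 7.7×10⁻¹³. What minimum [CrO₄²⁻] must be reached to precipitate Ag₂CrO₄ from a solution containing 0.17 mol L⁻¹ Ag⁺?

2.7×10⁻¹¹ M

Precipitation begins when Q = Ksp.
Ag₂CrO₄(s) ⇌ 2 Ag⁺(aq) + CrO₄²⁻(aq)
Ksp = [Ag⁺]^2[CrO₄²⁻] = [CrO₄²⁻](0.17)^2
[CrO₄²⁻] = 7.7×10⁻¹³ / (0.17)^2 = 2.7×10⁻¹¹
[CrO₄²⁻] = 2.7×10⁻¹¹ mol L⁻¹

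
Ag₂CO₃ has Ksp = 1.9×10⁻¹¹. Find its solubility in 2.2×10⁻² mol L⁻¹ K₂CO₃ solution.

1.5×10⁻⁵ M

Ag₂CO₃(s) ⇌ 2 Ag⁺(aq) + CO₃²⁻(aq)
The solution already contains CO₃²⁻ at 2.2×10⁻² mol L⁻¹. Let s be the molar solubility of Ag₂CO₃.
[CO₃²⁻] ≈ 2.2×10⁻² mol L⁻¹ (common ion dominates); [Ag⁺] = 2s.
Ksp = [Ag⁺]^2[CO₃²⁻] = (2s)^2(2.2×10⁻²)
(2s)^2 = 1.9×10⁻¹¹ / (2.2×10⁻²) = 8.6×10⁻¹⁰
s = 1.5×10⁻⁵ mol L⁻¹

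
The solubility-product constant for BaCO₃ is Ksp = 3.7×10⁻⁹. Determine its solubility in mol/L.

BaCO₃(s) ⇌ Ba²⁺(aq) + CO₃²⁻(aq)
With molar solubility s: [Ba²⁺] = s, [CO₃²⁻] = s.
Ksp = [Ba²⁺][CO₃²⁻] = s · s = s^2
s^2 = 3.7×10⁻⁹
Taking the 2nd root, s = 6.1×10⁻⁵ mol L⁻¹.

6.1×10⁻⁵ M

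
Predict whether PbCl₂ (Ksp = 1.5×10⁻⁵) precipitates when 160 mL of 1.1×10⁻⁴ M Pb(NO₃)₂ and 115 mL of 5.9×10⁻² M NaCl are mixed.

No

Total volume after mixing = 160 + 115 = 275 mL.
[Pb²⁺] = (1.1×10⁻⁴)(160)/275 = 6.4×10⁻⁵ M
[Cl⁻] = (5.9×10⁻²)(115)/275 = 2.5×10⁻² M
Q = [Pb²⁺][Cl⁻]^2 = 3.9×10⁻⁸
Since Q (3.9×10⁻⁸) is less than Ksp (1.5×10⁻⁵), no PbCl₂ precipitates.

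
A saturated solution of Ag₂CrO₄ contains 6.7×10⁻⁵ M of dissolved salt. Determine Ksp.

Ksp = 1.2×10⁻¹²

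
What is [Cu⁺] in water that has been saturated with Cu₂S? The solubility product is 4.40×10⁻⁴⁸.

2.06×10⁻¹⁶ M

Cu₂S(s) ⇌ 2 Cu⁺(aq) + S²⁻(aq)
For each mole of Cu₂S that dissolves per liter, [Cu⁺] = 2s and [S²⁻] = s; let s denote this solubility.
Ksp = [Cu⁺]^2[S²⁻] = (2s)^2 · s = 4s^3 = 4.40×10⁻⁴⁸
s = 1.03×10⁻¹⁶ mol/L
[Cu⁺] = 2s = 2.06×10⁻¹⁶ mol/L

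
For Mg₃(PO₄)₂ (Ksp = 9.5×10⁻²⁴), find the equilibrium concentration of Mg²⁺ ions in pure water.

Mg₃(PO₄)₂(s) ⇌ 3 Mg²⁺(aq) + 2 PO₄³⁻(aq)
Let s be the molar solubility. Then [Mg²⁺] = 3s and [PO₄³⁻] = 2s.
Ksp = [Mg²⁺]^3[PO₄³⁻]^2 = (3s)^3 · (2s)^2 = 108s^5 = 9.5×10⁻²⁴
s = 9.7×10⁻⁶ mol/L
[Mg²⁺] = 3s = 2.9×10⁻⁵ mol/L

2.9×10⁻⁵ M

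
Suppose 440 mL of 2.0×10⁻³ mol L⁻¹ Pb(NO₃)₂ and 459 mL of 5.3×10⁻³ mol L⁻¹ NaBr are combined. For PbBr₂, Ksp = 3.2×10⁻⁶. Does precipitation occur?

No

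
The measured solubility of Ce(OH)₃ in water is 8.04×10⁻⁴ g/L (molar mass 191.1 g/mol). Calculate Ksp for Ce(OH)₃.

Molar solubility s = (8.04×10⁻⁴ g/L) / (191.1 g/mol) = 4.2072×10⁻⁶ mol/L
Ce(OH)₃(s) ⇌ Ce³⁺(aq) + 3 OH⁻(aq)
With molar solubility s: [Ce³⁺] = s, [OH⁻] = 3s.
Ksp = [Ce³⁺][OH⁻]^3 = s · (3s)^3 = 27s^4
Ksp = 27 × (4.2072×10⁻⁶)^4 = 8.46×10⁻²¹

Ksp = 8.46×10⁻²¹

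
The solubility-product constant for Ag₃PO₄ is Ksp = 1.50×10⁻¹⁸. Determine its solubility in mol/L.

Ag₃PO₄(s) ⇌ 3 Ag⁺(aq) + PO₄³⁻(aq)
Let s be the molar solubility. Then [Ag⁺] = 3s and [PO₄³⁻] = s.
Ksp = [Ag⁺]^3[PO₄³⁻] = (3s)^3 · s = 27s^4
27s^4 = 1.50×10⁻¹⁸  ⇒  s^4 = 5.56×10⁻²⁰
s = (5.56×10⁻²⁰)^(1/4) = 1.54×10⁻⁵ mol/L

1.54×10⁻⁵ M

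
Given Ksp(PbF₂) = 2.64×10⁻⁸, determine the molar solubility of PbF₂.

1.88×10⁻³ M

PbF₂(s) ⇌ Pb²⁺(aq) + 2 F⁻(aq)
Call the molar solubility s, so that [Pb²⁺] = s and [F⁻] = 2s.
Ksp = [Pb²⁺][F⁻]^2 = s · (2s)^2 = 4s^3
4s^3 = 2.64×10⁻⁸  ⇒  s^3 = 6.60×10⁻⁹
s = 1.88×10⁻³ mol/L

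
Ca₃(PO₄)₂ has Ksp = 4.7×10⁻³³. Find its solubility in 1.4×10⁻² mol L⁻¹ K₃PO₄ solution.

9.6×10⁻¹¹ M

Ca₃(PO₄)₂(s) ⇌ 3 Ca²⁺(aq) + 2 PO₄³⁻(aq)
Let s be the solubility of Ca₃(PO₄)₂ here. The common ion gives [PO₄³⁻] ≈ 1.4×10⁻² mol L⁻¹, and [Ca²⁺] = 3s.
Ksp = [Ca²⁺]^3[PO₄³⁻]^2 = (3s)^3(1.4×10⁻²)^2
(3s)^3 = 4.7×10⁻³³ / (1.4×10⁻²)^2 = 2.4×10⁻²⁹
s = 9.6×10⁻¹¹ mol L⁻¹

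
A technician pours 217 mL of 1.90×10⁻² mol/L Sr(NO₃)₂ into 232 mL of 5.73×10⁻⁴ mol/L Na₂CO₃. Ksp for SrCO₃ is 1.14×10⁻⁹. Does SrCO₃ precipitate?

Total volume after mixing = 217 + 232 = 449 mL.
[Sr²⁺] = (1.90×10⁻²)(217)/449 = 9.18×10⁻³ mol/L
[CO₃²⁻] = (5.73×10⁻⁴)(232)/449 = 2.96×10⁻⁴ mol/L
Q = [Sr²⁺][CO₃²⁻] = 2.72×10⁻⁶
Q = 2.72×10⁻⁶ > Ksp = 1.14×10⁻⁹, so the solution is supersaturated and SrCO₃ precipitates.

Yes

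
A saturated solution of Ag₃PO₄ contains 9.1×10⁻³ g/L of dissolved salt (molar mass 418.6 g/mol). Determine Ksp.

Ksp = 6.0×10⁻¹⁸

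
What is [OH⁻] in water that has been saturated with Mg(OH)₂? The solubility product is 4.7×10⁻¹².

2.1×10⁻⁴ M

Mg(OH)₂(s) ⇌ Mg²⁺(aq) + 2 OH⁻(aq)
For each mole of Mg(OH)₂ that dissolves per liter, [Mg²⁺] = s and [OH⁻] = 2s; let s denote this solubility.
Ksp = [Mg²⁺][OH⁻]^2 = s · (2s)^2 = 4s^3 = 4.7×10⁻¹²
s = 1.1×10⁻⁴ mol L⁻¹
[OH⁻] = 2s = 2.1×10⁻⁴ mol L⁻¹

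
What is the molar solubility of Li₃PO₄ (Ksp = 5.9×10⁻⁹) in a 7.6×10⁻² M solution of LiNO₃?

Li₃PO₄(s) ⇌ 3 Li⁺(aq) + PO₄³⁻(aq)
Li⁺ is already present at 7.6×10⁻² M. If s mol/L of Li₃PO₄ dissolves, [PO₄³⁻] = s while [Li⁺] ≈ 7.6×10⁻² M.
Ksp = [Li⁺]^3[PO₄³⁻] = (7.6×10⁻²)^3s
s = 5.9×10⁻⁹ / (7.6×10⁻²)^3 = 1.3×10⁻⁵
s = 1.3×10⁻⁵ M

1.3×10⁻⁵ M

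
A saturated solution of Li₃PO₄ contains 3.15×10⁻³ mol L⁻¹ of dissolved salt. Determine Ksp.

Li₃PO₄(s) ⇌ 3 Li⁺(aq) + PO₄³⁻(aq)
Call the molar solubility s, so that [Li⁺] = 3s and [PO₄³⁻] = s.
Ksp = [Li⁺]^3[PO₄³⁻] = (3s)^3 · s = 27s^4
Ksp = 27 × (3.15×10⁻³)^4 = 2.66×10⁻⁹

Ksp = 2.66×10⁻⁹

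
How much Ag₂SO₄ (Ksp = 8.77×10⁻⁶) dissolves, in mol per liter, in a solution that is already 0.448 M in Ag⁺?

Ag₂SO₄(s) ⇌ 2 Ag⁺(aq) + SO₄²⁻(aq)
Ag⁺ is already present at 0.448 M. If s mol/L of Ag₂SO₄ dissolves, [SO₄²⁻] = s while [Ag⁺] ≈ 0.448 M.
Ksp = [Ag⁺]^2[SO₄²⁻] = (0.448)^2s
s = 8.77×10⁻⁶ / (0.448)^2 = 4.37×10⁻⁵
s = 4.37×10⁻⁵ M

4.37×10⁻⁵ M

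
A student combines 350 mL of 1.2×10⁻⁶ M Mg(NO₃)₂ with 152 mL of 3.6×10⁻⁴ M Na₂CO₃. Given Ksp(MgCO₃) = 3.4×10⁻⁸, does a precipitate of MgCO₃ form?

Total volume after mixing = 350 + 152 = 502 mL.
[Mg²⁺] = (1.2×10⁻⁶)(350)/502 = 8.4×10⁻⁷ M
[CO₃²⁻] = (3.6×10⁻⁴)(152)/502 = 1.1×10⁻⁴ M
Q = [Mg²⁺][CO₃²⁻] = 9.1×10⁻¹¹
Q = 9.1×10⁻¹¹ < Ksp = 3.4×10⁻⁸, so the solution is unsaturated and no precipitate forms.

No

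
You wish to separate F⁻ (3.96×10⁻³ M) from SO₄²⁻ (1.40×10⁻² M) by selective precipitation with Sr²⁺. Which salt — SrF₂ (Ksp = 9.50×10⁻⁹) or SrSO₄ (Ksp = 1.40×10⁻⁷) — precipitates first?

Each salt precipitates once Q = Ksp for that salt.
For SrF₂: [Sr²⁺] = (Ksp/[F⁻]^2) = 6.06×10⁻⁴ M
For SrSO₄: [Sr²⁺] = (Ksp/[SO₄²⁻]) = 1.00×10⁻⁵ M
The smaller threshold [Sr²⁺] is reached first, so SrSO₄ precipitates first.

SrSO₄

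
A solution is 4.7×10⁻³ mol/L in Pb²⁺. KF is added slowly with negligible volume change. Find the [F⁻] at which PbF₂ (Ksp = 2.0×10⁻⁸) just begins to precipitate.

The threshold for precipitation is Q = Ksp.
PbF₂(s) ⇌ Pb²⁺(aq) + 2 F⁻(aq)
Ksp = [Pb²⁺][F⁻]^2 = [F⁻]^2(4.7×10⁻³)
[F⁻]^2 = 2.0×10⁻⁸ / (4.7×10⁻³) = 4.3×10⁻⁶
[F⁻] = 2.1×10⁻³ mol/L

2.1×10⁻³ M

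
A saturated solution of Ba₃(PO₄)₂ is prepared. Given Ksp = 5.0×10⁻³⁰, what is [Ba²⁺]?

1.6×10⁻⁶ M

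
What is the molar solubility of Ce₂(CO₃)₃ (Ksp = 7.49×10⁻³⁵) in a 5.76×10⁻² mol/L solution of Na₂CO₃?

Ce₂(CO₃)₃(s) ⇌ 2 Ce³⁺(aq) + 3 CO₃²⁻(aq)
With CO₃²⁻ already at 5.76×10⁻² mol/L and s small, take [CO₃²⁻] ≈ 5.76×10⁻² mol/L and [Ce³⁺] = 2s.
Ksp = [Ce³⁺]^2[CO₃²⁻]^3 = (2s)^2(5.76×10⁻²)^3
(2s)^2 = 7.49×10⁻³⁵ / (5.76×10⁻²)^3 = 3.92×10⁻³¹
s = 3.13×10⁻¹⁶ mol/L

3.13×10⁻¹⁶ M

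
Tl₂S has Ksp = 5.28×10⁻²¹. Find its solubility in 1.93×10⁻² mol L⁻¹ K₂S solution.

Tl₂S(s) ⇌ 2 Tl⁺(aq) + S²⁻(aq)
Let s be the solubility of Tl₂S here. The common ion gives [S²⁻] ≈ 1.93×10⁻² mol L⁻¹, and [Tl⁺] = 2s.
Ksp = [Tl⁺]^2[S²⁻] = (2s)^2(1.93×10⁻²)
(2s)^2 = 5.28×10⁻²¹ / (1.93×10⁻²) = 2.74×10⁻¹⁹
s = 2.62×10⁻¹⁰ mol L⁻¹

2.62×10⁻¹⁰ M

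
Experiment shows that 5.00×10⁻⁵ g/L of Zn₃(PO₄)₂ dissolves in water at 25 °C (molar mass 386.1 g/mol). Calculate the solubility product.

Ksp = 3.93×10⁻³³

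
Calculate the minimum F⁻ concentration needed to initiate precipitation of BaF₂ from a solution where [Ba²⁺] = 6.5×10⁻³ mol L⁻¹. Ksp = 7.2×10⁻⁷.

1.1×10⁻² M

Each salt precipitates once Q = Ksp for that salt.
BaF₂(s) ⇌ Ba²⁺(aq) + 2 F⁻(aq)
Ksp = [Ba²⁺][F⁻]^2 = [F⁻]^2(6.5×10⁻³)
[F⁻]^2 = 7.2×10⁻⁷ / (6.5×10⁻³) = 1.1×10⁻⁴
[F⁻] = 1.1×10⁻² mol L⁻¹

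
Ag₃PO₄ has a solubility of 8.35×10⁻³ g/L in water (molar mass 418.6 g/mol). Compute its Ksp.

Ksp = 4.27×10⁻¹⁸

Molar solubility s = (8.35×10⁻³ g/L) / (418.6 g/mol) = 1.9947×10⁻⁵ mol/L
Ag₃PO₄(s) ⇌ 3 Ag⁺(aq) + PO₄³⁻(aq)
Call the molar solubility s, so that [Ag⁺] = 3s and [PO₄³⁻] = s.
Ksp = [Ag⁺]^3[PO₄³⁻] = (3s)^3 · s = 27s^4
Ksp = 27 × (1.9947×10⁻⁵)^4 = 4.27×10⁻¹⁸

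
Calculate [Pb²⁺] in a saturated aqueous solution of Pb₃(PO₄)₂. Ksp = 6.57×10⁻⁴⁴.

Pb₃(PO₄)₂(s) ⇌ 3 Pb²⁺(aq) + 2 PO₄³⁻(aq)
If s mol/L of Pb₃(PO₄)₂ dissolves, [Pb²⁺] = 3s and [PO₄³⁻] = 2s.
Ksp = [Pb²⁺]^3[PO₄³⁻]^2 = (3s)^3 · (2s)^2 = 108s^5 = 6.57×10⁻⁴⁴
s = 9.05×10⁻¹⁰ mol/L
[Pb²⁺] = 3s = 2.72×10⁻⁹ mol/L

2.72×10⁻⁹ M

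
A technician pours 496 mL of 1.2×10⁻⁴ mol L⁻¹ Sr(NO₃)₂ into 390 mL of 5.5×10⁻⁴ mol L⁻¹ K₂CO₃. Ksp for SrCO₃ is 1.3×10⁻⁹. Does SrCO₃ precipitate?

Yes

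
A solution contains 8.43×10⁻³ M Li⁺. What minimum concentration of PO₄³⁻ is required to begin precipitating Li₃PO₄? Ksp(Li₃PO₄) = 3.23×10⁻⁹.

Each salt precipitates once Q = Ksp for that salt.
Li₃PO₄(s) ⇌ 3 Li⁺(aq) + PO₄³⁻(aq)
Ksp = [Li⁺]^3[PO₄³⁻] = [PO₄³⁻](8.43×10⁻³)^3
[PO₄³⁻] = 3.23×10⁻⁹ / (8.43×10⁻³)^3 = 5.39×10⁻³
[PO₄³⁻] = 5.39×10⁻³ M

5.39×10⁻³ M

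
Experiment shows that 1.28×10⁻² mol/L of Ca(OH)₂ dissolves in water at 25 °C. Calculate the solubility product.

Ksp = 8.39×10⁻⁶

Ca(OH)₂(s) ⇌ Ca²⁺(aq) + 2 OH⁻(aq)
If s mol/L of Ca(OH)₂ dissolves, [Ca²⁺] = s and [OH⁻] = 2s.
Ksp = [Ca²⁺][OH⁻]^2 = s · (2s)^2 = 4s^3
Ksp = 4 × (1.28×10⁻²)^3 = 8.39×10⁻⁶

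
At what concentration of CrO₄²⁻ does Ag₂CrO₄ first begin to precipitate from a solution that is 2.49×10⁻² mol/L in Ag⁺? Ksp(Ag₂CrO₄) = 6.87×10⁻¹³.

1.11×10⁻⁹ M

Precipitation of each salt begins when its ion product equals Ksp.
Ag₂CrO₄(s) ⇌ 2 Ag⁺(aq) + CrO₄²⁻(aq)
Ksp = [Ag⁺]^2[CrO₄²⁻] = [CrO₄²⁻](2.49×10⁻²)^2
[CrO₄²⁻] = 6.87×10⁻¹³ / (2.49×10⁻²)^2 = 1.11×10⁻⁹
[CrO₄²⁻] = 1.11×10⁻⁹ mol/L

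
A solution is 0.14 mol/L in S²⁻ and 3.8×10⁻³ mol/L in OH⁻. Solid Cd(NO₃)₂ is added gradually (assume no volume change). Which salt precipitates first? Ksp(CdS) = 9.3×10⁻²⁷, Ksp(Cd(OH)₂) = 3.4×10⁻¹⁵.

CdS

Each salt precipitates once Q = Ksp for that salt.
For CdS: [Cd²⁺] = (Ksp/[S²⁻]) = 6.6×10⁻²⁶ mol/L
For Cd(OH)₂: [Cd²⁺] = (Ksp/[OH⁻]^2) = 2.4×10⁻¹⁰ mol/L
Since CdS needs less Cd²⁺ to reach saturation, it precipitates first.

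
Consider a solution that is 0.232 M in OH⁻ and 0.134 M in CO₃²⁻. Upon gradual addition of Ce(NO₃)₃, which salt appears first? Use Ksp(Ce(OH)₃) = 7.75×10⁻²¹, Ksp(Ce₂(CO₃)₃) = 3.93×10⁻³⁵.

Ce(OH)₃

Precipitation begins when Q = Ksp.
For Ce(OH)₃: [Ce³⁺] = (Ksp/[OH⁻]^3) = 6.21×10⁻¹⁹ M
For Ce₂(CO₃)₃: [Ce³⁺] = (Ksp/[CO₃²⁻]^3)^(1/2) = 1.28×10⁻¹⁶ M
Ce(OH)₃ requires the lower [Ce³⁺], so it precipitates first.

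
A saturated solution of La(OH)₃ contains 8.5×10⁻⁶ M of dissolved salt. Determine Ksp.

La(OH)₃(s) ⇌ La³⁺(aq) + 3 OH⁻(aq)
With molar solubility s: [La³⁺] = s, [OH⁻] = 3s.
Ksp = [La³⁺][OH⁻]^3 = s · (3s)^3 = 27s^4
Ksp = 27 × (8.5×10⁻⁶)^4 = 1.4×10⁻¹⁹

Ksp = 1.4×10⁻¹⁹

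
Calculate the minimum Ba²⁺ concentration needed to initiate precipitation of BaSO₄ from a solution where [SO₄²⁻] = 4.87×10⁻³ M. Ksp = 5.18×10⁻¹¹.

Precipitation begins when Q = Ksp.
BaSO₄(s) ⇌ Ba²⁺(aq) + SO₄²⁻(aq)
Ksp = [Ba²⁺][SO₄²⁻] = [Ba²⁺](4.87×10⁻³)
[Ba²⁺] = 5.18×10⁻¹¹ / (4.87×10⁻³) = 1.06×10⁻⁸
[Ba²⁺] = 1.06×10⁻⁸ M

1.06×10⁻⁸ M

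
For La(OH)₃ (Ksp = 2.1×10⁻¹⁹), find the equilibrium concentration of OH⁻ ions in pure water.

La(OH)₃(s) ⇌ La³⁺(aq) + 3 OH⁻(aq)
If s mol/L of La(OH)₃ dissolves, [La³⁺] = s and [OH⁻] = 3s.
Ksp = [La³⁺][OH⁻]^3 = s · (3s)^3 = 27s^4 = 2.1×10⁻¹⁹
s = 9.4×10⁻⁶ M
[OH⁻] = 3s = 2.8×10⁻⁵ M

2.8×10⁻⁵ M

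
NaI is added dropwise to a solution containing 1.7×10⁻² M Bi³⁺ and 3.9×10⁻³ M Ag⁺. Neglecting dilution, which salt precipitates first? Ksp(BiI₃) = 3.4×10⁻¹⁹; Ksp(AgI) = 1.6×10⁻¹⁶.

A salt starts to precipitate once the ion product Q reaches its Ksp.
For BiI₃: [I⁻] = (Ksp/[Bi³⁺])^(1/3) = 2.7×10⁻⁶ M
For AgI: [I⁻] = (Ksp/[Ag⁺]) = 4.1×10⁻¹⁴ M
Since AgI needs less I⁻ to reach saturation, it precipitates first.

AgI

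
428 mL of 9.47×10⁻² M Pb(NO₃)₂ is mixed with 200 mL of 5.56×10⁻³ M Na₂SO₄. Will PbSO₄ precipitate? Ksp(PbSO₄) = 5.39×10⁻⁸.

Yes

Total volume after mixing = 428 + 200 = 628 mL.
[Pb²⁺] = (9.47×10⁻²)(428)/628 = 6.45×10⁻² M
[SO₄²⁻] = (5.56×10⁻³)(200)/628 = 1.77×10⁻³ M
Q = [Pb²⁺][SO₄²⁻] = 1.14×10⁻⁴
Since Q (1.14×10⁻⁴) exceeds Ksp (5.39×10⁻⁸), PbSO₄ will precipitate.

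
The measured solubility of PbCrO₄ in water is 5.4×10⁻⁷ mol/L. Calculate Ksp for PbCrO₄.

Ksp = 2.9×10⁻¹³

PbCrO₄(s) ⇌ Pb²⁺(aq) + CrO₄²⁻(aq)
Let s be the molar solubility. Then [Pb²⁺] = s and [CrO₄²⁻] = s.
Ksp = [Pb²⁺][CrO₄²⁻] = s · s = s^2
Ksp = (5.4×10⁻⁷)^2 = 2.9×10⁻¹³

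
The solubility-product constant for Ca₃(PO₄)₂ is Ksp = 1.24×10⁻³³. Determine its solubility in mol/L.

1.03×10⁻⁷ M

Ca₃(PO₄)₂(s) ⇌ 3 Ca²⁺(aq) + 2 PO₄³⁻(aq)
With molar solubility s: [Ca²⁺] = 3s, [PO₄³⁻] = 2s.
Ksp = [Ca²⁺]^3[PO₄³⁻]^2 = (3s)^3 · (2s)^2 = 108s^5
108s^5 = 1.24×10⁻³³  ⇒  s^5 = 1.15×10⁻³⁵
Taking the 5th root, s = 1.03×10⁻⁷ mol L⁻¹.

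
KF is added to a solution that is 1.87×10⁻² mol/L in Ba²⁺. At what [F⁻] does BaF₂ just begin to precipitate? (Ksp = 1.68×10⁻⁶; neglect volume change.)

9.48×10⁻³ M

Each salt precipitates once Q = Ksp for that salt.
BaF₂(s) ⇌ Ba²⁺(aq) + 2 F⁻(aq)
Ksp = [Ba²⁺][F⁻]^2 = [F⁻]^2(1.87×10⁻²)
[F⁻]^2 = 1.68×10⁻⁶ / (1.87×10⁻²) = 8.98×10⁻⁵
[F⁻] = 9.48×10⁻³ mol/L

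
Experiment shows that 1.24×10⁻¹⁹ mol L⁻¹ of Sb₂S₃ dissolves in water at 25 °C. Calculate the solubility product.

Sb₂S₃(s) ⇌ 2 Sb³⁺(aq) + 3 S²⁻(aq)
Let s be the molar solubility. Then [Sb³⁺] = 2s and [S²⁻] = 3s.
Ksp = [Sb³⁺]^2[S²⁻]^3 = (2s)^2 · (3s)^3 = 108s^5
Ksp = 108 × (1.24×10⁻¹⁹)^5 = 3.17×10⁻⁹³

Ksp = 3.17×10⁻⁹³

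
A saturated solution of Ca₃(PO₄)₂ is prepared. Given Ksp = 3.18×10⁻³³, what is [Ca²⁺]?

3.72×10⁻⁷ M

Ca₃(PO₄)₂(s) ⇌ 3 Ca²⁺(aq) + 2 PO₄³⁻(aq)
With molar solubility s: [Ca²⁺] = 3s, [PO₄³⁻] = 2s.
Ksp = [Ca²⁺]^3[PO₄³⁻]^2 = (3s)^3 · (2s)^2 = 108s^5 = 3.18×10⁻³³
s = 1.24×10⁻⁷ mol L⁻¹
[Ca²⁺] = 3s = 3.72×10⁻⁷ mol L⁻¹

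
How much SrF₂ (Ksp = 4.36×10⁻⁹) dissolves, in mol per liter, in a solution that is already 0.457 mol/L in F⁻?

SrF₂(s) ⇌ Sr²⁺(aq) + 2 F⁻(aq)
With F⁻ already at 0.457 mol/L and s small, take [F⁻] ≈ 0.457 mol/L and [Sr²⁺] = s.
Ksp = [Sr²⁺][F⁻]^2 = s(0.457)^2
s = 4.36×10⁻⁹ / (0.457)^2 = 2.09×10⁻⁸
s = 2.09×10⁻⁸ mol/L

2.09×10⁻⁸ M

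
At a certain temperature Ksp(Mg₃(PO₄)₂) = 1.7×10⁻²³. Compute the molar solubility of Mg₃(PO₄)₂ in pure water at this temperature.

1.1×10⁻⁵ M

Mg₃(PO₄)₂(s) ⇌ 3 Mg²⁺(aq) + 2 PO₄³⁻(aq)
Let s be the molar solubility. Then [Mg²⁺] = 3s and [PO₄³⁻] = 2s.
Ksp = [Mg²⁺]^3[PO₄³⁻]^2 = (3s)^3 · (2s)^2 = 108s^5
108s^5 = 1.7×10⁻²³  ⇒  s^5 = 1.6×10⁻²⁵
s = 1.1×10⁻⁵ mol/L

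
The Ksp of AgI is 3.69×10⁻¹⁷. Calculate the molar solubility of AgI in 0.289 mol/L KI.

AgI(s) ⇌ Ag⁺(aq) + I⁻(aq)
I⁻ is already present at 0.289 mol/L. If s mol/L of AgI dissolves, [Ag⁺] = s while [I⁻] ≈ 0.289 mol/L.
Ksp = [Ag⁺][I⁻] = s(0.289)
s = 3.69×10⁻¹⁷ / (0.289) = 1.28×10⁻¹⁶
s = 1.28×10⁻¹⁶ mol/L

1.28×10⁻¹⁶ M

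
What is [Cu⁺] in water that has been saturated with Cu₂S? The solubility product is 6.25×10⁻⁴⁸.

Cu₂S(s) ⇌ 2 Cu⁺(aq) + S²⁻(aq)
Let s be the molar solubility. Then [Cu⁺] = 2s and [S²⁻] = s.
Ksp = [Cu⁺]^2[S²⁻] = (2s)^2 · s = 4s^3 = 6.25×10⁻⁴⁸
s = 1.16×10⁻¹⁶ mol L⁻¹
[Cu⁺] = 2s = 2.32×10⁻¹⁶ mol L⁻¹

2.32×10⁻¹⁶ M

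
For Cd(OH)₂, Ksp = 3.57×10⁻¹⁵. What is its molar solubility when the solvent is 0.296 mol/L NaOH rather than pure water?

Cd(OH)₂(s) ⇌ Cd²⁺(aq) + 2 OH⁻(aq)
The solution already contains OH⁻ at 0.296 mol/L. Let s be the molar solubility of Cd(OH)₂.
[OH⁻] ≈ 0.296 mol/L (common ion dominates); [Cd²⁺] = s.
Ksp = [Cd²⁺][OH⁻]^2 = s(0.296)^2
s = 3.57×10⁻¹⁵ / (0.296)^2 = 4.07×10⁻¹⁴
s = 4.07×10⁻¹⁴ mol/L

4.07×10⁻¹⁴ M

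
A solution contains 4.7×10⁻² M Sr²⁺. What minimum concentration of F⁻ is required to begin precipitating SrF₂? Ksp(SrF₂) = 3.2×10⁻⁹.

2.6×10⁻⁴ M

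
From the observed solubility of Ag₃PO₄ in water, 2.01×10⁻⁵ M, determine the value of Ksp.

Ag₃PO₄(s) ⇌ 3 Ag⁺(aq) + PO₄³⁻(aq)
Call the molar solubility s, so that [Ag⁺] = 3s and [PO₄³⁻] = s.
Ksp = [Ag⁺]^3[PO₄³⁻] = (3s)^3 · s = 27s^4
Ksp = 27 × (2.01×10⁻⁵)^4 = 4.41×10⁻¹⁸

Ksp = 4.41×10⁻¹⁸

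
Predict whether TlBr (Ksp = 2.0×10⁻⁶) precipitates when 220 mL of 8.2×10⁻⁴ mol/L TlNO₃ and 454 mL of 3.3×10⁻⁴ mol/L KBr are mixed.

No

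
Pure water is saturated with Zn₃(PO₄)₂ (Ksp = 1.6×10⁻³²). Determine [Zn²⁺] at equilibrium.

Zn₃(PO₄)₂(s) ⇌ 3 Zn²⁺(aq) + 2 PO₄³⁻(aq)
Let s be the molar solubility. Then [Zn²⁺] = 3s and [PO₄³⁻] = 2s.
Ksp = [Zn²⁺]^3[PO₄³⁻]^2 = (3s)^3 · (2s)^2 = 108s^5 = 1.6×10⁻³²
s = 1.7×10⁻⁷ mol/L
[Zn²⁺] = 3s = 5.1×10⁻⁷ mol/L

5.1×10⁻⁷ M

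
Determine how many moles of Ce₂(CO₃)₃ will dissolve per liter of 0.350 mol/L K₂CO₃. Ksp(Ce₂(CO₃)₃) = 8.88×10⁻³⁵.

Ce₂(CO₃)₃(s) ⇌ 2 Ce³⁺(aq) + 3 CO₃²⁻(aq)
The solution already contains CO₃²⁻ at 0.350 mol/L. Let s be the molar solubility of Ce₂(CO₃)₃.
[CO₃²⁻] ≈ 0.350 mol/L (common ion dominates); [Ce³⁺] = 2s.
Ksp = [Ce³⁺]^2[CO₃²⁻]^3 = (2s)^2(0.350)^3
(2s)^2 = 8.88×10⁻³⁵ / (0.350)^3 = 2.07×10⁻³³
s = 2.28×10⁻¹⁷ mol/L

2.28×10⁻¹⁷ M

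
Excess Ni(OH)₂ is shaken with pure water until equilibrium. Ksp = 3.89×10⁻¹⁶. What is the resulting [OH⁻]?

Ni(OH)₂(s) ⇌ Ni²⁺(aq) + 2 OH⁻(aq)
If s mol/L of Ni(OH)₂ dissolves, [Ni²⁺] = s and [OH⁻] = 2s.
Ksp = [Ni²⁺][OH⁻]^2 = s · (2s)^2 = 4s^3 = 3.89×10⁻¹⁶
s = 4.60×10⁻⁶ M
[OH⁻] = 2s = 9.20×10⁻⁶ M

9.20×10⁻⁶ M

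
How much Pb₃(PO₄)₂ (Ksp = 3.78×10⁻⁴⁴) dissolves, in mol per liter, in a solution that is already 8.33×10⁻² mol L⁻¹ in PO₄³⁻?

5.87×10⁻¹⁵ M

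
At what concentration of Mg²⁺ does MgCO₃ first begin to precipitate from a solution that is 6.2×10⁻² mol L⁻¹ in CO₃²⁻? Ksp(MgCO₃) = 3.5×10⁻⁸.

Each salt precipitates once Q = Ksp for that salt.
MgCO₃(s) ⇌ Mg²⁺(aq) + CO₃²⁻(aq)
Ksp = [Mg²⁺][CO₃²⁻] = [Mg²⁺](6.2×10⁻²)
[Mg²⁺] = 3.5×10⁻⁸ / (6.2×10⁻²) = 5.6×10⁻⁷
[Mg²⁺] = 5.6×10⁻⁷ mol L⁻¹

5.6×10⁻⁷ M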